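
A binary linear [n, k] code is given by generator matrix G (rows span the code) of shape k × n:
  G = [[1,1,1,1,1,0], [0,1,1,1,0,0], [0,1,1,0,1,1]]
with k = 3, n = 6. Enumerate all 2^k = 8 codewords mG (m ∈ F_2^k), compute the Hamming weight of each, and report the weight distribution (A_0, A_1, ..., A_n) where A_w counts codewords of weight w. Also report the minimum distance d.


Weight distribution: A_0 = 1, A_2 = 1, A_3 = 3, A_4 = 2, A_5 = 1. Minimum distance d = 2.

Enumerate all 2^3 = 8 messages m ∈ F_2^3.
For each, compute codeword c = mG in F_2^6, then tally its weight.
  m = 000 → c = 000000, weight = 0.
  m = 100 → c = 111110, weight = 5.
  m = 010 → c = 011100, weight = 3.
  m = 110 → c = 100010, weight = 2.
  m = 001 → c = 011011, weight = 4.
  m = 101 → c = 100101, weight = 3.
  m = 011 → c = 000111, weight = 3.
  m = 111 → c = 111001, weight = 4.
Tally weights:
  weight 0: 1 codewords.
  weight 2: 1 codewords.
  weight 3: 3 codewords.
  weight 4: 2 codewords.
  weight 5: 1 codewords.
Minimum distance d = smallest w > 0 with A_w > 0 = 2.
Sanity: Σ A_w = 8 = 2^3 = 8 ✓.


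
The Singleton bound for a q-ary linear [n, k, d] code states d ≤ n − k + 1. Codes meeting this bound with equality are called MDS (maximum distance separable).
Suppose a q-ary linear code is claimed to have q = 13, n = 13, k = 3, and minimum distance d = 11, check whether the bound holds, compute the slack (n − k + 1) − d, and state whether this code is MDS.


Singleton RHS = n − k + 1 = 11, slack = 0, bound satisfied, MDS.

Singleton bound: d ≤ n − k + 1.
Here n = 13, k = 3, so n − k + 1 = 11.
Given d = 11, check d ≤ 11: YES.
Slack = (n − k + 1) − d = 0.
The code is MDS (slack = 0).
Description: the claimed parameters are [13, 3, 11]_13; such a code would be MDS (meets Singleton bound).


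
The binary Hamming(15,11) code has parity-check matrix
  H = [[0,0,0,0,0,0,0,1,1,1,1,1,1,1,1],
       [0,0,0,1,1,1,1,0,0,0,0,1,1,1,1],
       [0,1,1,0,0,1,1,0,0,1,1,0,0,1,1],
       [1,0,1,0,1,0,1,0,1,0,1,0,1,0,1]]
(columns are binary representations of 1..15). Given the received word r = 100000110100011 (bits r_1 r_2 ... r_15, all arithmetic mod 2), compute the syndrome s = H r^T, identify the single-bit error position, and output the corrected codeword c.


s = (0, 1, 0, 1)^T, error position = 5, corrected codeword c = 100010110100011

Compute s = H r^T mod 2 one row at a time:
  s_1 = 1 + 0 + 1 + 0 + 0 + 0 + 1 + 1 = 4 ≡ 0 (mod 2).
  s_2 = 0 + 0 + 0 + 1 + 0 + 0 + 1 + 1 = 3 ≡ 1 (mod 2).
  s_3 = 0 + 0 + 0 + 1 + 1 + 0 + 1 + 1 = 4 ≡ 0 (mod 2).
  s_4 = 1 + 0 + 0 + 1 + 0 + 0 + 0 + 1 = 3 ≡ 1 (mod 2).
s = (0, 1, 0, 1)^T — this equals column 5 of H (binary 0101), so error is at position 5.
Correct: flip bit 5 of r = 100000110100011 to get c = 100010110100011.


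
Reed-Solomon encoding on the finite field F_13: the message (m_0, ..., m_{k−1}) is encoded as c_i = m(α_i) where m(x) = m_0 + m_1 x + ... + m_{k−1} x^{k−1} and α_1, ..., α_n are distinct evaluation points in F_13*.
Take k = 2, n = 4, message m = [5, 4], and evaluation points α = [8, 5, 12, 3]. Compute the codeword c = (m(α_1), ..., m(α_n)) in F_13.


c = [11, 12, 1, 4]

Message polynomial: m(x) = 5 + 4·x (mod 13).
For each evaluation point α_i, compute m(α_i) mod 13:
  α_1 = 8: Horner steps 4 → 11, so m(8) = 11.
  α_2 = 5: Horner steps 4 → 12, so m(5) = 12.
  α_3 = 12: Horner steps 4 → 1, so m(12) = 1.
  α_4 = 3: Horner steps 4 → 4, so m(3) = 4.
Codeword c = [11, 12, 1, 4] ∈ F_13^4.


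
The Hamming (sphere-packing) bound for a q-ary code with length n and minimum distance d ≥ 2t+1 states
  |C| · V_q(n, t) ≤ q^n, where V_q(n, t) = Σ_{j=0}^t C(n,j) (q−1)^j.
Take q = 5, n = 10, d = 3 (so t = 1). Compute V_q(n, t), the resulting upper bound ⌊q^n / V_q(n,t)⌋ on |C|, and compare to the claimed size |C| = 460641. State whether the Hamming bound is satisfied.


V_q(n, t) = 41, q^n = 9765625, Hamming bound = 238185, |C| = 460641 > bound (violated).

Step 1: Compute V_q(n, t) = Σ_{j=0}^1 C(n, j) (q−1)^j.
  j = 0: C(10,0)·(4)^0 = 1·1 = 1.
  j = 1: C(10,1)·(4)^1 = 10·4 = 40.
  V_q(n, t) = 1 + 40 = 41.
Step 2: q^n = 5^10 = 9765625.
Step 3: Hamming bound ⌊q^n / V_q(n,t)⌋ = ⌊9765625/41⌋ = 238185.
Step 4: Compare |C| = 460641 to 238185: violated.
The claimed |C| lies above the Hamming bound, so no 5-ary code of length 10 with d ≥ 3 can have 460641 codewords.


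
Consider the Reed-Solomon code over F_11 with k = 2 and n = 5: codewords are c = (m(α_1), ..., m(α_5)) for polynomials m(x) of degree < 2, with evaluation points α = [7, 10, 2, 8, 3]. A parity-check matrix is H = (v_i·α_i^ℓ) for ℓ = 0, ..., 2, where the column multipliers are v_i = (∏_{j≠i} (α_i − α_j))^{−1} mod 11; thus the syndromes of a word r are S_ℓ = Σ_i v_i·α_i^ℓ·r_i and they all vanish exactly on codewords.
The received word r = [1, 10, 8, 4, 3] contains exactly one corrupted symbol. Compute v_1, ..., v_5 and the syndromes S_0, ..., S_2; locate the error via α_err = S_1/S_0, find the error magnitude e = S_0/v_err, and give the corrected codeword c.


S = (1, 3, 9), error at position 5, error magnitude e = 3, c = [1, 10, 8, 4, 0].

Step 1: column multipliers v_i = (∏_{j≠i}(α_i − α_j))^{−1} mod 11.
  i = 1 (α = 7): (7−10)(7−2)(7−8)(7−3) = (−3)·5·(−1)·4 = 60 ≡ 5, so v_1 = 5^{−1} = 9 (mod 11).
  i = 2 (α = 10): (10−7)(10−2)(10−8)(10−3) = 3·8·2·7 = 336 ≡ 6, so v_2 = 6^{−1} = 2 (mod 11).
  i = 3 (α = 2): (2−7)(2−10)(2−8)(2−3) = (−5)·(−8)·(−6)·(−1) = 240 ≡ 9, so v_3 = 9^{−1} = 5 (mod 11).
  i = 4 (α = 8): (8−7)(8−10)(8−2)(8−3) = 1·(−2)·6·5 = −60 ≡ 6, so v_4 = 6^{−1} = 2 (mod 11).
  i = 5 (α = 3): (3−7)(3−10)(3−2)(3−8) = (−4)·(−7)·1·(−5) = −140 ≡ 3, so v_5 = 3^{−1} = 4 (mod 11).
  v = [9, 2, 5, 2, 4].
Step 2: syndromes of r = [1, 10, 8, 4, 3] (all sums mod 11).
  S_0 = Σ v_i r_i = 9·1 + 2·10 + 5·8 + 2·4 + 4·3 = 89 ≡ 1.
  S_1 = Σ v_i α_i r_i = 9·7·1 + 2·10·10 + 5·2·8 + 2·8·4 + 4·3·3 = 443 ≡ 3.
  α_i^2 mod 11 = [5, 1, 4, 9, 9].
  S_2 = Σ v_i α_i^2 r_i = 9·5·1 + 2·1·10 + 5·4·8 + 2·9·4 + 4·9·3 = 405 ≡ 9.
  S = (1, 3, 9) ≠ 0, so r is not a codeword (an error is present).
Step 3: locate the error. For a single error e at position i, S_ℓ = v_i·e·α_i^ℓ, so α_err = S_1/S_0.
  S_0^{−1} = 1^{−1} = 1 (mod 11), so α_err = 3·1 = 3 ≡ 3 = α_5. Error position i = 5.
  Consistency check: S_2/S_1 = 9·4 = 36 ≡ 3 = α_err ✓ (single-error assumption holds).
Step 4: error magnitude e = S_0/v_5 = S_0·∏_{j≠5}(α_5 − α_j) = 1·3 = 3 ≡ 3 (mod 11).
Step 5: correct position 5: c_5 = r_5 − e = 3 − 3 ≡ 0 (mod 11). Hence c = [1, 10, 8, 4, 0].
  Check: interpolating c through the α_i gives m(x) = 2 + 3·x (degree < 2) with m(α_i) = c_i for every i, so c is indeed a codeword.


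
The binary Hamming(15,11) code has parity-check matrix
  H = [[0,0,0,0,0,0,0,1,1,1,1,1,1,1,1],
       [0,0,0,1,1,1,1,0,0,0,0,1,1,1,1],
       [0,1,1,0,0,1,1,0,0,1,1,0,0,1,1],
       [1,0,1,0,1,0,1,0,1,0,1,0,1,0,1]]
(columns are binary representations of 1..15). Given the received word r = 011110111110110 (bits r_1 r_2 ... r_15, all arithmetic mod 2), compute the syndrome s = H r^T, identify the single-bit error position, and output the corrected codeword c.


s = (0, 1, 0, 0)^T, error position = 4, corrected codeword c = 011010111110110

Compute s = H r^T mod 2 one row at a time:
  s_1 = 1 + 1 + 1 + 1 + 0 + 1 + 1 + 0 = 6 ≡ 0 (mod 2).
  s_2 = 1 + 1 + 0 + 1 + 0 + 1 + 1 + 0 = 5 ≡ 1 (mod 2).
  s_3 = 1 + 1 + 0 + 1 + 1 + 1 + 1 + 0 = 6 ≡ 0 (mod 2).
  s_4 = 0 + 1 + 1 + 1 + 1 + 1 + 1 + 0 = 6 ≡ 0 (mod 2).
s = (0, 1, 0, 0)^T — this equals column 4 of H (binary 0100), so error is at position 4.
Correct: flip bit 4 of r = 011110111110110 to get c = 011010111110110.


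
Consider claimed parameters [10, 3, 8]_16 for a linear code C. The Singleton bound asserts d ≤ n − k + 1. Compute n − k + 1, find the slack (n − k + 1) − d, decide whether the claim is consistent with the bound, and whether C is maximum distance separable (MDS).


Singleton RHS = n − k + 1 = 8, slack = 0, bound satisfied, MDS.

Singleton bound: d ≤ n − k + 1.
Here n = 10, k = 3, so n − k + 1 = 8.
Given d = 8, check d ≤ 8: YES.
Slack = (n − k + 1) − d = 0.
The code is MDS (slack = 0).
Description: the claimed parameters are [10, 3, 8]_16; such a code would be MDS (meets Singleton bound).


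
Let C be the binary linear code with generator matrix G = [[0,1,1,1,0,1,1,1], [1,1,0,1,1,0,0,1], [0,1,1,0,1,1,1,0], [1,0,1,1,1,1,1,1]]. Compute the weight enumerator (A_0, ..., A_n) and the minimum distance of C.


Weight distribution: A_0 = 1, A_1 = 1, A_2 = 2, A_3 = 2, A_4 = 3, A_5 = 3, A_6 = 2, A_7 = 2. Minimum distance d = 1.

Enumerate all 2^4 = 16 messages m ∈ F_2^4.
For each, compute codeword c = mG in F_2^8, then tally its weight.
  m = 0000 → c = 00000000, weight = 0.
  m = 1000 → c = 01110111, weight = 6.
  m = 0100 → c = 11011001, weight = 5.
  m = 1100 → c = 10101110, weight = 5.
  m = 0010 → c = 01101110, weight = 5.
  m = 1010 → c = 00011001, weight = 3.
  m = 0110 → c = 10110111, weight = 6.
  m = 1110 → c = 11000000, weight = 2.
  m = 0001 → c = 10111111, weight = 7.
  m = 1001 → c = 11001000, weight = 3.
  m = 0101 → c = 01100110, weight = 4.
  m = 1101 → c = 00010001, weight = 2.
  m = 0011 → c = 11010001, weight = 4.
  m = 1011 → c = 10100110, weight = 4.
  m = 0111 → c = 00001000, weight = 1.
  m = 1111 → c = 01111111, weight = 7.
Tally weights:
  weight 0: 1 codewords.
  weight 1: 1 codewords.
  weight 2: 2 codewords.
  weight 3: 2 codewords.
  weight 4: 3 codewords.
  weight 5: 3 codewords.
  weight 6: 2 codewords.
  weight 7: 2 codewords.
Minimum distance d = smallest w > 0 with A_w > 0 = 1.
Sanity: Σ A_w = 16 = 2^4 = 16 ✓.


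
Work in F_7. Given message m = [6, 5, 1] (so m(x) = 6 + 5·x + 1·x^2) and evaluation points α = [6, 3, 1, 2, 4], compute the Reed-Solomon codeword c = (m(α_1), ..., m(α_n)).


c = [2, 2, 5, 6, 0]

Message polynomial: m(x) = 6 + 5·x + 1·x^2 (mod 7).
For each evaluation point α_i, compute m(α_i) mod 7:
  α_1 = 6: Horner steps 1 → 4 → 2, so m(6) = 2.
  α_2 = 3: Horner steps 1 → 1 → 2, so m(3) = 2.
  α_3 = 1: Horner steps 1 → 6 → 5, so m(1) = 5.
  α_4 = 2: Horner steps 1 → 0 → 6, so m(2) = 6.
  α_5 = 4: Horner steps 1 → 2 → 0, so m(4) = 0.
Codeword c = [2, 2, 5, 6, 0] ∈ F_7^5.


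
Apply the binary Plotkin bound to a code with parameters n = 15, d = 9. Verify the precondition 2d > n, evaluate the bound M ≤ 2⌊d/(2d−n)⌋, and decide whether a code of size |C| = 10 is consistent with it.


Plotkin bound M ≤ 6; given |C| = 10 > bound (violated).

Check applicability: 2d = 18, n = 15.
2d − n = 3 > 0, so Plotkin applies.
Compute d/(2d−n) = 9/3 ≈ 3.0000.
⌊d/(2d−n)⌋ = 3.
Plotkin bound: M ≤ 2·3 = 6.
Given |C| = 10, check: VIOLATED.
This |C| is above the Plotkin bound, so no binary code with n = 15, d = 9 and 10 codewords exists.


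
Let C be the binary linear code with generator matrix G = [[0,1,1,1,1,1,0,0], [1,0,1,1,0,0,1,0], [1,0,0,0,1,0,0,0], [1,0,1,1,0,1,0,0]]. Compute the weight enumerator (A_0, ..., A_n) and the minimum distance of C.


Weight distribution: A_0 = 1, A_1 = 1, A_2 = 2, A_3 = 2, A_4 = 5, A_5 = 5. Minimum distance d = 1.

Enumerate all 2^4 = 16 messages m ∈ F_2^4.
For each, compute codeword c = mG in F_2^8, then tally its weight.
  m = 0000 → c = 00000000, weight = 0.
  m = 1000 → c = 01111100, weight = 5.
  m = 0100 → c = 10110010, weight = 4.
  m = 1100 → c = 11001110, weight = 5.
  m = 0010 → c = 10001000, weight = 2.
  m = 1010 → c = 11110100, weight = 5.
  m = 0110 → c = 00111010, weight = 4.
  m = 1110 → c = 01000110, weight = 3.
  m = 0001 → c = 10110100, weight = 4.
  m = 1001 → c = 11001000, weight = 3.
  m = 0101 → c = 00000110, weight = 2.
  m = 1101 → c = 01111010, weight = 5.
  m = 0011 → c = 00111100, weight = 4.
  m = 1011 → c = 01000000, weight = 1.
  m = 0111 → c = 10001110, weight = 4.
  m = 1111 → c = 11110010, weight = 5.
Tally weights:
  weight 0: 1 codewords.
  weight 1: 1 codewords.
  weight 2: 2 codewords.
  weight 3: 2 codewords.
  weight 4: 5 codewords.
  weight 5: 5 codewords.
Minimum distance d = smallest w > 0 with A_w > 0 = 1.
Sanity: Σ A_w = 16 = 2^4 = 16 ✓.


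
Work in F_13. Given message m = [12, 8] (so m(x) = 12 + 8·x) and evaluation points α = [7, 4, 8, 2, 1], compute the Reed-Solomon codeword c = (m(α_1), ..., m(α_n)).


c = [3, 5, 11, 2, 7]

Message polynomial: m(x) = 12 + 8·x (mod 13).
For each evaluation point α_i, compute m(α_i) mod 13:
  α_1 = 7: Horner steps 8 → 3, so m(7) = 3.
  α_2 = 4: Horner steps 8 → 5, so m(4) = 5.
  α_3 = 8: Horner steps 8 → 11, so m(8) = 11.
  α_4 = 2: Horner steps 8 → 2, so m(2) = 2.
  α_5 = 1: Horner steps 8 → 7, so m(1) = 7.
Codeword c = [3, 5, 11, 2, 7] ∈ F_13^5.


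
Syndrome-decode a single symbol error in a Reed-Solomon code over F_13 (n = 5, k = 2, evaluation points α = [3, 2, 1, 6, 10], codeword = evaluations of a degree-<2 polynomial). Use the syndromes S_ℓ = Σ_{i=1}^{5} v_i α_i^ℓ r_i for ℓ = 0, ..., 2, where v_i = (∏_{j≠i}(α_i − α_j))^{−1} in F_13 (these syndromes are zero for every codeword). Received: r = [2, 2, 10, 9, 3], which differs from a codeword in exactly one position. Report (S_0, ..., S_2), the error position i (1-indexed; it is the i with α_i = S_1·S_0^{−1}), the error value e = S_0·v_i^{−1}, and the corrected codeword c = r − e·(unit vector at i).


S = (7, 8, 11), error at position 1, error magnitude e = 8, c = [7, 2, 10, 9, 3].

Step 1: column multipliers v_i = (∏_{j≠i}(α_i − α_j))^{−1} mod 13.
  i = 1 (α = 3): (3−2)(3−1)(3−6)(3−10) = 1·2·(−3)·(−7) = 42 ≡ 3, so v_1 = 3^{−1} = 9 (mod 13).
  i = 2 (α = 2): (2−3)(2−1)(2−6)(2−10) = (−1)·1·(−4)·(−8) = −32 ≡ 7, so v_2 = 7^{−1} = 2 (mod 13).
  i = 3 (α = 1): (1−3)(1−2)(1−6)(1−10) = (−2)·(−1)·(−5)·(−9) = 90 ≡ 12, so v_3 = 12^{−1} = 12 (mod 13).
  i = 4 (α = 6): (6−3)(6−2)(6−1)(6−10) = 3·4·5·(−4) = −240 ≡ 7, so v_4 = 7^{−1} = 2 (mod 13).
  i = 5 (α = 10): (10−3)(10−2)(10−1)(10−6) = 7·8·9·4 = 2016 ≡ 1, so v_5 = 1^{−1} = 1 (mod 13).
  v = [9, 2, 12, 2, 1].
Step 2: syndromes of r = [2, 2, 10, 9, 3] (all sums mod 13).
  S_0 = Σ v_i r_i = 9·2 + 2·2 + 12·10 + 2·9 + 1·3 = 163 ≡ 7.
  S_1 = Σ v_i α_i r_i = 9·3·2 + 2·2·2 + 12·1·10 + 2·6·9 + 1·10·3 = 320 ≡ 8.
  α_i^2 mod 13 = [9, 4, 1, 10, 9].
  S_2 = Σ v_i α_i^2 r_i = 9·9·2 + 2·4·2 + 12·1·10 + 2·10·9 + 1·9·3 = 505 ≡ 11.
  S = (7, 8, 11) ≠ 0, so r is not a codeword (an error is present).
Step 3: locate the error. For a single error e at position i, S_ℓ = v_i·e·α_i^ℓ, so α_err = S_1/S_0.
  S_0^{−1} = 7^{−1} = 2 (mod 13), so α_err = 8·2 = 16 ≡ 3 = α_1. Error position i = 1.
  Consistency check: S_2/S_1 = 11·5 = 55 ≡ 3 = α_err ✓ (single-error assumption holds).
Step 4: error magnitude e = S_0/v_1 = S_0·∏_{j≠1}(α_1 − α_j) = 7·3 = 21 ≡ 8 (mod 13).
Step 5: correct position 1: c_1 = r_1 − e = 2 − 8 ≡ 7 (mod 13). Hence c = [7, 2, 10, 9, 3].
  Check: interpolating c through the α_i gives m(x) = 5 + 5·x (degree < 2) with m(α_i) = c_i for every i, so c is indeed a codeword.


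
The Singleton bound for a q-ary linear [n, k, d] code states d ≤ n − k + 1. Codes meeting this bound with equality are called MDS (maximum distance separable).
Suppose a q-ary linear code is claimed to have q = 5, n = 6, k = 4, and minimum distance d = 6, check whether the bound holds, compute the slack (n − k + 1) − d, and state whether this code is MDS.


Singleton RHS = n − k + 1 = 3, slack = -3, bound violated (no such code; not MDS).

Singleton bound: d ≤ n − k + 1.
Here n = 6, k = 4, so n − k + 1 = 3.
Given d = 6, check d ≤ 3: NO.
Slack = (n − k + 1) − d = -3.
The slack is negative: d = 6 exceeds n − k + 1 = 3 by 3, so the Singleton bound is violated and no linear [6, 4, 6]_5 code can exist. In particular it is not MDS (MDS requires d = n − k + 1 exactly).
Description: the claimed parameters are [6, 4, 6]_5; such a code would be impossible (violates the Singleton bound).


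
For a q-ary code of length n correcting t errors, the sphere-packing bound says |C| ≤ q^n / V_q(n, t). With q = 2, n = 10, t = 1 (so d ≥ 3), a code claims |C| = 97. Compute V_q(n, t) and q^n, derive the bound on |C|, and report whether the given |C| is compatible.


V_q(n, t) = 11, q^n = 1024, Hamming bound = 93, |C| = 97 > bound (violated).

Step 1: Compute V_q(n, t) = Σ_{j=0}^1 C(n, j) (q−1)^j.
  j = 0: C(10,0)·(1)^0 = 1·1 = 1.
  j = 1: C(10,1)·(1)^1 = 10·1 = 10.
  V_q(n, t) = 1 + 10 = 11.
Step 2: q^n = 2^10 = 1024.
Step 3: Hamming bound ⌊q^n / V_q(n,t)⌋ = ⌊1024/11⌋ = 93.
Step 4: Compare |C| = 97 to 93: violated.
The claimed |C| lies above the Hamming bound, so no 2-ary code of length 10 with d ≥ 3 can have 97 codewords.


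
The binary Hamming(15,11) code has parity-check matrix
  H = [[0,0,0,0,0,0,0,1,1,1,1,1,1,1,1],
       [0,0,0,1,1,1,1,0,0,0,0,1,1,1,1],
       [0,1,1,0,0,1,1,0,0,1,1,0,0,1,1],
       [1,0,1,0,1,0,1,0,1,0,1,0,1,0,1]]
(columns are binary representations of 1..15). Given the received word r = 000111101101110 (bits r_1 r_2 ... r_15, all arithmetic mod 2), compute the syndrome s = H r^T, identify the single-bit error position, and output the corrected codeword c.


s = (1, 1, 0, 0)^T, error position = 12, corrected codeword c = 000111101100110

Compute s = H r^T mod 2 one row at a time:
  s_1 = 0 + 1 + 1 + 0 + 1 + 1 + 1 + 0 = 5 ≡ 1 (mod 2).
  s_2 = 1 + 1 + 1 + 1 + 1 + 1 + 1 + 0 = 7 ≡ 1 (mod 2).
  s_3 = 0 + 0 + 1 + 1 + 1 + 0 + 1 + 0 = 4 ≡ 0 (mod 2).
  s_4 = 0 + 0 + 1 + 1 + 1 + 0 + 1 + 0 = 4 ≡ 0 (mod 2).
s = (1, 1, 0, 0)^T — this equals column 12 of H (binary 1100), so error is at position 12.
Correct: flip bit 12 of r = 000111101101110 to get c = 000111101100110.


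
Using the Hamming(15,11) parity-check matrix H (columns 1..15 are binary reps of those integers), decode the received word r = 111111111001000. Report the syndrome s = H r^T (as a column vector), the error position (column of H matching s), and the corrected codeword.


s = (1, 1, 0, 1)^T, error position = 13, corrected codeword c = 111111111001100

Compute s = H r^T mod 2 one row at a time:
  s_1 = 1 + 1 + 0 + 0 + 1 + 0 + 0 + 0 = 3 ≡ 1 (mod 2).
  s_2 = 1 + 1 + 1 + 1 + 1 + 0 + 0 + 0 = 5 ≡ 1 (mod 2).
  s_3 = 1 + 1 + 1 + 1 + 0 + 0 + 0 + 0 = 4 ≡ 0 (mod 2).
  s_4 = 1 + 1 + 1 + 1 + 1 + 0 + 0 + 0 = 5 ≡ 1 (mod 2).
s = (1, 1, 0, 1)^T — this equals column 13 of H (binary 1101), so error is at position 13.
Correct: flip bit 13 of r = 111111111001000 to get c = 111111111001100.


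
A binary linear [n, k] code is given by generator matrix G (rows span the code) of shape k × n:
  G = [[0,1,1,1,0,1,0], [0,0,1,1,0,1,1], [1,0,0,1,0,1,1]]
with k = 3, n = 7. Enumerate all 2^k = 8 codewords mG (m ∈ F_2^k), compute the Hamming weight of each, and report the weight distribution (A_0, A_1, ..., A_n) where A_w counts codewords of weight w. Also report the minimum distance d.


Weight distribution: A_0 = 1, A_2 = 2, A_4 = 5. Minimum distance d = 2.

Enumerate all 2^3 = 8 messages m ∈ F_2^3.
For each, compute codeword c = mG in F_2^7, then tally its weight.
  m = 000 → c = 0000000, weight = 0.
  m = 100 → c = 0111010, weight = 4.
  m = 010 → c = 0011011, weight = 4.
  m = 110 → c = 0100001, weight = 2.
  m = 001 → c = 1001011, weight = 4.
  m = 101 → c = 1110001, weight = 4.
  m = 011 → c = 1010000, weight = 2.
  m = 111 → c = 1101010, weight = 4.
Tally weights:
  weight 0: 1 codewords.
  weight 2: 2 codewords.
  weight 4: 5 codewords.
Minimum distance d = smallest w > 0 with A_w > 0 = 2.
Sanity: Σ A_w = 8 = 2^3 = 8 ✓.


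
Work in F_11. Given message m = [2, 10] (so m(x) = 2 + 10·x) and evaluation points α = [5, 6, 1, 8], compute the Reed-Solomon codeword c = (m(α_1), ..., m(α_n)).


c = [8, 7, 1, 5]

Message polynomial: m(x) = 2 + 10·x (mod 11).
For each evaluation point α_i, compute m(α_i) mod 11:
  α_1 = 5: Horner steps 10 → 8, so m(5) = 8.
  α_2 = 6: Horner steps 10 → 7, so m(6) = 7.
  α_3 = 1: Horner steps 10 → 1, so m(1) = 1.
  α_4 = 8: Horner steps 10 → 5, so m(8) = 5.
Codeword c = [8, 7, 1, 5] ∈ F_11^4.


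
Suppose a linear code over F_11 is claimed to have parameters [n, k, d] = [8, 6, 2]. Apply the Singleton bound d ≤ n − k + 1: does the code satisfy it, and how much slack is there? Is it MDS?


Singleton RHS = n − k + 1 = 3, slack = 1, bound satisfied, not MDS.

Singleton bound: d ≤ n − k + 1.
Here n = 8, k = 6, so n − k + 1 = 3.
Given d = 2, check d ≤ 3: YES.
Slack = (n − k + 1) − d = 1.
The code is NOT MDS (slack = 1 > 0).
Description: the claimed parameters are [8, 6, 2]_11; such a code would be non-MDS.


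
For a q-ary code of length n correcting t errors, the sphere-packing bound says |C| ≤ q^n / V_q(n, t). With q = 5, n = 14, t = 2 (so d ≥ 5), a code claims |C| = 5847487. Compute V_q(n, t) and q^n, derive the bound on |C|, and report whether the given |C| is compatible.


V_q(n, t) = 1513, q^n = 6103515625, Hamming bound = 4034048, |C| = 5847487 > bound (violated).

Step 1: Compute V_q(n, t) = Σ_{j=0}^2 C(n, j) (q−1)^j.
  j = 0: C(14,0)·(4)^0 = 1·1 = 1.
  j = 1: C(14,1)·(4)^1 = 14·4 = 56.
  j = 2: C(14,2)·(4)^2 = 91·16 = 1456.
  V_q(n, t) = 1 + 56 + 1456 = 1513.
Step 2: q^n = 5^14 = 6103515625.
Step 3: Hamming bound ⌊q^n / V_q(n,t)⌋ = ⌊6103515625/1513⌋ = 4034048.
Step 4: Compare |C| = 5847487 to 4034048: violated.
The claimed |C| lies above the Hamming bound, so no 5-ary code of length 14 with d ≥ 5 can have 5847487 codewords.


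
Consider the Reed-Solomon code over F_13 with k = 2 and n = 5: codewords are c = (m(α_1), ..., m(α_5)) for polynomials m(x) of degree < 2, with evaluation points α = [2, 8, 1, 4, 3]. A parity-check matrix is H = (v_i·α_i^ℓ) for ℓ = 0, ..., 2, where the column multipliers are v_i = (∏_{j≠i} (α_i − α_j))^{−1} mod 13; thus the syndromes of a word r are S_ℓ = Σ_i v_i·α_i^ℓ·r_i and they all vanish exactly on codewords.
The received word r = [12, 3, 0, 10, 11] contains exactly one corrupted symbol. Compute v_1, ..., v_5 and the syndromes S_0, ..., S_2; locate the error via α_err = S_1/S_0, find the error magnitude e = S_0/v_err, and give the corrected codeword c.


S = (11, 10, 2), error at position 2, error magnitude e = 10, c = [12, 6, 0, 10, 11].

Step 1: column multipliers v_i = (∏_{j≠i}(α_i − α_j))^{−1} mod 13.
  i = 1 (α = 2): (2−8)(2−1)(2−4)(2−3) = (−6)·1·(−2)·(−1) = −12 ≡ 1, so v_1 = 1^{−1} = 1 (mod 13).
  i = 2 (α = 8): (8−2)(8−1)(8−4)(8−3) = 6·7·4·5 = 840 ≡ 8, so v_2 = 8^{−1} = 5 (mod 13).
  i = 3 (α = 1): (1−2)(1−8)(1−4)(1−3) = (−1)·(−7)·(−3)·(−2) = 42 ≡ 3, so v_3 = 3^{−1} = 9 (mod 13).
  i = 4 (α = 4): (4−2)(4−8)(4−1)(4−3) = 2·(−4)·3·1 = −24 ≡ 2, so v_4 = 2^{−1} = 7 (mod 13).
  i = 5 (α = 3): (3−2)(3−8)(3−1)(3−4) = 1·(−5)·2·(−1) = 10 ≡ 10, so v_5 = 10^{−1} = 4 (mod 13).
  v = [1, 5, 9, 7, 4].
Step 2: syndromes of r = [12, 3, 0, 10, 11] (all sums mod 13).
  S_0 = Σ v_i r_i = 1·12 + 5·3 + 9·0 + 7·10 + 4·11 = 141 ≡ 11.
  S_1 = Σ v_i α_i r_i = 1·2·12 + 5·8·3 + 9·1·0 + 7·4·10 + 4·3·11 = 556 ≡ 10.
  α_i^2 mod 13 = [4, 12, 1, 3, 9].
  S_2 = Σ v_i α_i^2 r_i = 1·4·12 + 5·12·3 + 9·1·0 + 7·3·10 + 4·9·11 = 834 ≡ 2.
  S = (11, 10, 2) ≠ 0, so r is not a codeword (an error is present).
Step 3: locate the error. For a single error e at position i, S_ℓ = v_i·e·α_i^ℓ, so α_err = S_1/S_0.
  S_0^{−1} = 11^{−1} = 6 (mod 13), so α_err = 10·6 = 60 ≡ 8 = α_2. Error position i = 2.
  Consistency check: S_2/S_1 = 2·4 = 8 ≡ 8 = α_err ✓ (single-error assumption holds).
Step 4: error magnitude e = S_0/v_2 = S_0·∏_{j≠2}(α_2 − α_j) = 11·8 = 88 ≡ 10 (mod 13).
Step 5: correct position 2: c_2 = r_2 − e = 3 − 10 ≡ 6 (mod 13). Hence c = [12, 6, 0, 10, 11].
  Check: interpolating c through the α_i gives m(x) = 1 + 12·x (degree < 2) with m(α_i) = c_i for every i, so c is indeed a codeword.


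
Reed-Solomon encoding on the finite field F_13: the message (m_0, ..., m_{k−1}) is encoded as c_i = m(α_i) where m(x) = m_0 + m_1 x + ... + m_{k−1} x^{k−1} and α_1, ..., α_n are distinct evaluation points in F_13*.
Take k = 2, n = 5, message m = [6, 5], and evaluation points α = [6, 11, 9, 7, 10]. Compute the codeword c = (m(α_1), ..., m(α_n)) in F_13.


c = [10, 9, 12, 2, 4]

Message polynomial: m(x) = 6 + 5·x (mod 13).
For each evaluation point α_i, compute m(α_i) mod 13:
  α_1 = 6: Horner steps 5 → 10, so m(6) = 10.
  α_2 = 11: Horner steps 5 → 9, so m(11) = 9.
  α_3 = 9: Horner steps 5 → 12, so m(9) = 12.
  α_4 = 7: Horner steps 5 → 2, so m(7) = 2.
  α_5 = 10: Horner steps 5 → 4, so m(10) = 4.
Codeword c = [10, 9, 12, 2, 4] ∈ F_13^5.


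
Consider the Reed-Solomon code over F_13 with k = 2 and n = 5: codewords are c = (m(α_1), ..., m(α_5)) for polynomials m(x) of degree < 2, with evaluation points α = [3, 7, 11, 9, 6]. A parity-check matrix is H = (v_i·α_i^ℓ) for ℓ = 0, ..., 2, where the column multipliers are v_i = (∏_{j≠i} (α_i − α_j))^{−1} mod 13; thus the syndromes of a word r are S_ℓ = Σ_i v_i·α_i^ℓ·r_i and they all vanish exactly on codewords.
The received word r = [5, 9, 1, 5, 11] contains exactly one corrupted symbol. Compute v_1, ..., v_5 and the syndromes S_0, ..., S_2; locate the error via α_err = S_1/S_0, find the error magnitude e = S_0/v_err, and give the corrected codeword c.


S = (10, 4, 12), error at position 1, error magnitude e = 1, c = [4, 9, 1, 5, 11].

Step 1: column multipliers v_i = (∏_{j≠i}(α_i − α_j))^{−1} mod 13.
  i = 1 (α = 3): (3−7)(3−11)(3−9)(3−6) = (−4)·(−8)·(−6)·(−3) = 576 ≡ 4, so v_1 = 4^{−1} = 10 (mod 13).
  i = 2 (α = 7): (7−3)(7−11)(7−9)(7−6) = 4·(−4)·(−2)·1 = 32 ≡ 6, so v_2 = 6^{−1} = 11 (mod 13).
  i = 3 (α = 11): (11−3)(11−7)(11−9)(11−6) = 8·4·2·5 = 320 ≡ 8, so v_3 = 8^{−1} = 5 (mod 13).
  i = 4 (α = 9): (9−3)(9−7)(9−11)(9−6) = 6·2·(−2)·3 = −72 ≡ 6, so v_4 = 6^{−1} = 11 (mod 13).
  i = 5 (α = 6): (6−3)(6−7)(6−11)(6−9) = 3·(−1)·(−5)·(−3) = −45 ≡ 7, so v_5 = 7^{−1} = 2 (mod 13).
  v = [10, 11, 5, 11, 2].
Step 2: syndromes of r = [5, 9, 1, 5, 11] (all sums mod 13).
  S_0 = Σ v_i r_i = 10·5 + 11·9 + 5·1 + 11·5 + 2·11 = 231 ≡ 10.
  S_1 = Σ v_i α_i r_i = 10·3·5 + 11·7·9 + 5·11·1 + 11·9·5 + 2·6·11 = 1525 ≡ 4.
  α_i^2 mod 13 = [9, 10, 4, 3, 10].
  S_2 = Σ v_i α_i^2 r_i = 10·9·5 + 11·10·9 + 5·4·1 + 11·3·5 + 2·10·11 = 1845 ≡ 12.
  S = (10, 4, 12) ≠ 0, so r is not a codeword (an error is present).
Step 3: locate the error. For a single error e at position i, S_ℓ = v_i·e·α_i^ℓ, so α_err = S_1/S_0.
  S_0^{−1} = 10^{−1} = 4 (mod 13), so α_err = 4·4 = 16 ≡ 3 = α_1. Error position i = 1.
  Consistency check: S_2/S_1 = 12·10 = 120 ≡ 3 = α_err ✓ (single-error assumption holds).
Step 4: error magnitude e = S_0/v_1 = S_0·∏_{j≠1}(α_1 − α_j) = 10·4 = 40 ≡ 1 (mod 13).
Step 5: correct position 1: c_1 = r_1 − e = 5 − 1 ≡ 4 (mod 13). Hence c = [4, 9, 1, 5, 11].
  Check: interpolating c through the α_i gives m(x) = 10 + 11·x (degree < 2) with m(α_i) = c_i for every i, so c is indeed a codeword.


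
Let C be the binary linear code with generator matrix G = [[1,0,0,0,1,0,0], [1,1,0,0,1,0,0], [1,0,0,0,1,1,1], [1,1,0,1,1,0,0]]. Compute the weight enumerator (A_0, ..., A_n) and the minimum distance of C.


Weight distribution: A_0 = 1, A_1 = 2, A_2 = 3, A_3 = 4, A_4 = 3, A_5 = 2, A_6 = 1. Minimum distance d = 1.

Enumerate all 2^4 = 16 messages m ∈ F_2^4.
For each, compute codeword c = mG in F_2^7, then tally its weight.
  m = 0000 → c = 0000000, weight = 0.
  m = 1000 → c = 1000100, weight = 2.
  m = 0100 → c = 1100100, weight = 3.
  m = 1100 → c = 0100000, weight = 1.
  m = 0010 → c = 1000111, weight = 4.
  m = 1010 → c = 0000011, weight = 2.
  m = 0110 → c = 0100011, weight = 3.
  m = 1110 → c = 1100111, weight = 5.
  m = 0001 → c = 1101100, weight = 4.
  m = 1001 → c = 0101000, weight = 2.
  m = 0101 → c = 0001000, weight = 1.
  m = 1101 → c = 1001100, weight = 3.
  m = 0011 → c = 0101011, weight = 4.
  m = 1011 → c = 1101111, weight = 6.
  m = 0111 → c = 1001111, weight = 5.
  m = 1111 → c = 0001011, weight = 3.
Tally weights:
  weight 0: 1 codewords.
  weight 1: 2 codewords.
  weight 2: 3 codewords.
  weight 3: 4 codewords.
  weight 4: 3 codewords.
  weight 5: 2 codewords.
  weight 6: 1 codewords.
Minimum distance d = smallest w > 0 with A_w > 0 = 1.
Sanity: Σ A_w = 16 = 2^4 = 16 ✓.


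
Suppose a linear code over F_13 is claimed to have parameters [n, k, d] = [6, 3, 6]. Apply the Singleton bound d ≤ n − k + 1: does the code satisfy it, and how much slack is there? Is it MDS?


Singleton RHS = n − k + 1 = 4, slack = -2, bound violated (no such code; not MDS).

Singleton bound: d ≤ n − k + 1.
Here n = 6, k = 3, so n − k + 1 = 4.
Given d = 6, check d ≤ 4: NO.
Slack = (n − k + 1) − d = -2.
The slack is negative: d = 6 exceeds n − k + 1 = 4 by 2, so the Singleton bound is violated and no linear [6, 3, 6]_13 code can exist. In particular it is not MDS (MDS requires d = n − k + 1 exactly).
Description: the claimed parameters are [6, 3, 6]_13; such a code would be impossible (violates the Singleton bound).


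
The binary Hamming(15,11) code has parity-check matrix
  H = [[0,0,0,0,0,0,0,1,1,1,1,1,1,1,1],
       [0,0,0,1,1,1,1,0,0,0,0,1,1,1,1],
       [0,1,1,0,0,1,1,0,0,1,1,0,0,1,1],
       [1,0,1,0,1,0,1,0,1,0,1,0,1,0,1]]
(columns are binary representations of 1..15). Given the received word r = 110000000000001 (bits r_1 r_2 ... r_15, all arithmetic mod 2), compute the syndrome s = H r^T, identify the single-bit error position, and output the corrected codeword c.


s = (1, 1, 0, 0)^T, error position = 12, corrected codeword c = 110000000001001

Compute s = H r^T mod 2 one row at a time:
  s_1 = 0 + 0 + 0 + 0 + 0 + 0 + 0 + 1 = 1 ≡ 1 (mod 2).
  s_2 = 0 + 0 + 0 + 0 + 0 + 0 + 0 + 1 = 1 ≡ 1 (mod 2).
  s_3 = 1 + 0 + 0 + 0 + 0 + 0 + 0 + 1 = 2 ≡ 0 (mod 2).
  s_4 = 1 + 0 + 0 + 0 + 0 + 0 + 0 + 1 = 2 ≡ 0 (mod 2).
s = (1, 1, 0, 0)^T — this equals column 12 of H (binary 1100), so error is at position 12.
Correct: flip bit 12 of r = 110000000000001 to get c = 110000000001001.


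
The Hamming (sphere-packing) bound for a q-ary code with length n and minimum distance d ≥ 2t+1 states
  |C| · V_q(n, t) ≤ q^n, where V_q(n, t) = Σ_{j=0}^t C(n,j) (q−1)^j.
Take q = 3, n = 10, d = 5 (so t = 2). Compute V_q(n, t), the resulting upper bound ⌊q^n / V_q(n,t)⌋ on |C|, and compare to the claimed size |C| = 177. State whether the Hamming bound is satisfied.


V_q(n, t) = 201, q^n = 59049, Hamming bound = 293, |C| = 177 ≤ bound (satisfied).

Step 1: Compute V_q(n, t) = Σ_{j=0}^2 C(n, j) (q−1)^j.
  j = 0: C(10,0)·(2)^0 = 1·1 = 1.
  j = 1: C(10,1)·(2)^1 = 10·2 = 20.
  j = 2: C(10,2)·(2)^2 = 45·4 = 180.
  V_q(n, t) = 1 + 20 + 180 = 201.
Step 2: q^n = 3^10 = 59049.
Step 3: Hamming bound ⌊q^n / V_q(n,t)⌋ = ⌊59049/201⌋ = 293.
Step 4: Compare |C| = 177 to 293: satisfied.
The claimed |C| lies below the Hamming bound.


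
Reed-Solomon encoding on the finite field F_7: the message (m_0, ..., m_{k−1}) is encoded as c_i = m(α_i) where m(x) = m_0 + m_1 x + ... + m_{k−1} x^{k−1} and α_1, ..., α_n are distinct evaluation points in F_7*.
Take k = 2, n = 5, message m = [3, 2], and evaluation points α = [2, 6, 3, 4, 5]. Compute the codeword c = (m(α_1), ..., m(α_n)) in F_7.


c = [0, 1, 2, 4, 6]

Message polynomial: m(x) = 3 + 2·x (mod 7).
For each evaluation point α_i, compute m(α_i) mod 7:
  α_1 = 2: Horner steps 2 → 0, so m(2) = 0.
  α_2 = 6: Horner steps 2 → 1, so m(6) = 1.
  α_3 = 3: Horner steps 2 → 2, so m(3) = 2.
  α_4 = 4: Horner steps 2 → 4, so m(4) = 4.
  α_5 = 5: Horner steps 2 → 6, so m(5) = 6.
Codeword c = [0, 1, 2, 4, 6] ∈ F_7^5.


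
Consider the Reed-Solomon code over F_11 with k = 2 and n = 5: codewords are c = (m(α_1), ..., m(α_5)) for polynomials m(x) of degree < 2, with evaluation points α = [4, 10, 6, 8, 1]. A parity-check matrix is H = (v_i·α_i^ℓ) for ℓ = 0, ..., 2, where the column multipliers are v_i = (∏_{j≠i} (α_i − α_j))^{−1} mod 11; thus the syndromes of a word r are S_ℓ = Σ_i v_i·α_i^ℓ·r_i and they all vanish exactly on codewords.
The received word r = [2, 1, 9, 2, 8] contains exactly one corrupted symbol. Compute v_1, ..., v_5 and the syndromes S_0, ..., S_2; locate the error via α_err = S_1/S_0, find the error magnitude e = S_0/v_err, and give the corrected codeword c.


S = (7, 1, 8), error at position 4, error magnitude e = 8, c = [2, 1, 9, 5, 8].

Step 1: column multipliers v_i = (∏_{j≠i}(α_i − α_j))^{−1} mod 11.
  i = 1 (α = 4): (4−10)(4−6)(4−8)(4−1) = (−6)·(−2)·(−4)·3 = −144 ≡ 10, so v_1 = 10^{−1} = 10 (mod 11).
  i = 2 (α = 10): (10−4)(10−6)(10−8)(10−1) = 6·4·2·9 = 432 ≡ 3, so v_2 = 3^{−1} = 4 (mod 11).
  i = 3 (α = 6): (6−4)(6−10)(6−8)(6−1) = 2·(−4)·(−2)·5 = 80 ≡ 3, so v_3 = 3^{−1} = 4 (mod 11).
  i = 4 (α = 8): (8−4)(8−10)(8−6)(8−1) = 4·(−2)·2·7 = −112 ≡ 9, so v_4 = 9^{−1} = 5 (mod 11).
  i = 5 (α = 1): (1−4)(1−10)(1−6)(1−8) = (−3)·(−9)·(−5)·(−7) = 945 ≡ 10, so v_5 = 10^{−1} = 10 (mod 11).
  v = [10, 4, 4, 5, 10].
Step 2: syndromes of r = [2, 1, 9, 2, 8] (all sums mod 11).
  S_0 = Σ v_i r_i = 10·2 + 4·1 + 4·9 + 5·2 + 10·8 = 150 ≡ 7.
  S_1 = Σ v_i α_i r_i = 10·4·2 + 4·10·1 + 4·6·9 + 5·8·2 + 10·1·8 = 496 ≡ 1.
  α_i^2 mod 11 = [5, 1, 3, 9, 1].
  S_2 = Σ v_i α_i^2 r_i = 10·5·2 + 4·1·1 + 4·3·9 + 5·9·2 + 10·1·8 = 382 ≡ 8.
  S = (7, 1, 8) ≠ 0, so r is not a codeword (an error is present).
Step 3: locate the error. For a single error e at position i, S_ℓ = v_i·e·α_i^ℓ, so α_err = S_1/S_0.
  S_0^{−1} = 7^{−1} = 8 (mod 11), so α_err = 1·8 = 8 ≡ 8 = α_4. Error position i = 4.
  Consistency check: S_2/S_1 = 8·1 = 8 ≡ 8 = α_err ✓ (single-error assumption holds).
Step 4: error magnitude e = S_0/v_4 = S_0·∏_{j≠4}(α_4 − α_j) = 7·9 = 63 ≡ 8 (mod 11).
Step 5: correct position 4: c_4 = r_4 − e = 2 − 8 ≡ 5 (mod 11). Hence c = [2, 1, 9, 5, 8].
  Check: interpolating c through the α_i gives m(x) = 10 + 9·x (degree < 2) with m(α_i) = c_i for every i, so c is indeed a codeword.


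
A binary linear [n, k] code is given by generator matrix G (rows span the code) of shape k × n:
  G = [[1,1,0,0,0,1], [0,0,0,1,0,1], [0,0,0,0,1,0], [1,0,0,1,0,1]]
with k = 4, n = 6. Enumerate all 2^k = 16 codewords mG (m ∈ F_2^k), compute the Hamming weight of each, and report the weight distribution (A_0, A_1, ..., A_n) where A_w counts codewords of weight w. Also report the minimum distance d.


Weight distribution: A_0 = 1, A_1 = 2, A_2 = 4, A_3 = 6, A_4 = 3. Minimum distance d = 1.

Enumerate all 2^4 = 16 messages m ∈ F_2^4.
For each, compute codeword c = mG in F_2^6, then tally its weight.
  m = 0000 → c = 000000, weight = 0.
  m = 1000 → c = 110001, weight = 3.
  m = 0100 → c = 000101, weight = 2.
  m = 1100 → c = 110100, weight = 3.
  m = 0010 → c = 000010, weight = 1.
  m = 1010 → c = 110011, weight = 4.
  m = 0110 → c = 000111, weight = 3.
  m = 1110 → c = 110110, weight = 4.
  m = 0001 → c = 100101, weight = 3.
  m = 1001 → c = 010100, weight = 2.
  m = 0101 → c = 100000, weight = 1.
  m = 1101 → c = 010001, weight = 2.
  m = 0011 → c = 100111, weight = 4.
  m = 1011 → c = 010110, weight = 3.
  m = 0111 → c = 100010, weight = 2.
  m = 1111 → c = 010011, weight = 3.
Tally weights:
  weight 0: 1 codewords.
  weight 1: 2 codewords.
  weight 2: 4 codewords.
  weight 3: 6 codewords.
  weight 4: 3 codewords.
Minimum distance d = smallest w > 0 with A_w > 0 = 1.
Sanity: Σ A_w = 16 = 2^4 = 16 ✓.


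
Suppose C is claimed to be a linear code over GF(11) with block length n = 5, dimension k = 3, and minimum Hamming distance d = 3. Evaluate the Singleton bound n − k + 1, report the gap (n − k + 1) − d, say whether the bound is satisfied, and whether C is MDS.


Singleton RHS = n − k + 1 = 3, slack = 0, bound satisfied, MDS.

Singleton bound: d ≤ n − k + 1.
Here n = 5, k = 3, so n − k + 1 = 3.
Given d = 3, check d ≤ 3: YES.
Slack = (n − k + 1) − d = 0.
The code is MDS (slack = 0).
Description: the claimed parameters are [5, 3, 3]_11; such a code would be MDS (meets Singleton bound).


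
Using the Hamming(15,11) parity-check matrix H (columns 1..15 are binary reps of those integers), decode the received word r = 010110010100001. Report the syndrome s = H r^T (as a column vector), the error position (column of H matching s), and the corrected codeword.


s = (1, 1, 1, 0)^T, error position = 14, corrected codeword c = 010110010100011

Compute s = H r^T mod 2 one row at a time:
  s_1 = 1 + 0 + 1 + 0 + 0 + 0 + 0 + 1 = 3 ≡ 1 (mod 2).
  s_2 = 1 + 1 + 0 + 0 + 0 + 0 + 0 + 1 = 3 ≡ 1 (mod 2).
  s_3 = 1 + 0 + 0 + 0 + 1 + 0 + 0 + 1 = 3 ≡ 1 (mod 2).
  s_4 = 0 + 0 + 1 + 0 + 0 + 0 + 0 + 1 = 2 ≡ 0 (mod 2).
s = (1, 1, 1, 0)^T — this equals column 14 of H (binary 1110), so error is at position 14.
Correct: flip bit 14 of r = 010110010100001 to get c = 010110010100011.


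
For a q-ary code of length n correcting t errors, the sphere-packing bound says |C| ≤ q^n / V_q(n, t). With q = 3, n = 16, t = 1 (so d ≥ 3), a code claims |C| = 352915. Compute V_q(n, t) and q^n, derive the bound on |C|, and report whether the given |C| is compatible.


V_q(n, t) = 33, q^n = 43046721, Hamming bound = 1304446, |C| = 352915 ≤ bound (satisfied).

Step 1: Compute V_q(n, t) = Σ_{j=0}^1 C(n, j) (q−1)^j.
  j = 0: C(16,0)·(2)^0 = 1·1 = 1.
  j = 1: C(16,1)·(2)^1 = 16·2 = 32.
  V_q(n, t) = 1 + 32 = 33.
Step 2: q^n = 3^16 = 43046721.
Step 3: Hamming bound ⌊q^n / V_q(n,t)⌋ = ⌊43046721/33⌋ = 1304446.
Step 4: Compare |C| = 352915 to 1304446: satisfied.
The claimed |C| lies below the Hamming bound.


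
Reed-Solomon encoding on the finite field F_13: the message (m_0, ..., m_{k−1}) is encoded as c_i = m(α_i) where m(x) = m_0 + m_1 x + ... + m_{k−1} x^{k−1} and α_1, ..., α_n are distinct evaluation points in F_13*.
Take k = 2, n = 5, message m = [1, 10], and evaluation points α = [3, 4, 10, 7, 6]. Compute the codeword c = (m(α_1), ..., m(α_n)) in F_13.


c = [5, 2, 10, 6, 9]

Message polynomial: m(x) = 1 + 10·x (mod 13).
For each evaluation point α_i, compute m(α_i) mod 13:
  α_1 = 3: Horner steps 10 → 5, so m(3) = 5.
  α_2 = 4: Horner steps 10 → 2, so m(4) = 2.
  α_3 = 10: Horner steps 10 → 10, so m(10) = 10.
  α_4 = 7: Horner steps 10 → 6, so m(7) = 6.
  α_5 = 6: Horner steps 10 → 9, so m(6) = 9.
Codeword c = [5, 2, 10, 6, 9] ∈ F_13^5.


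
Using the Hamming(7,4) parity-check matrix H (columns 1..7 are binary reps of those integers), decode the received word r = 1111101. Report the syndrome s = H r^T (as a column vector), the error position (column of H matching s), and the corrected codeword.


s = (1, 1, 0)^T, error position = 6, corrected codeword c = 1111111

Compute s = H r^T mod 2 one row at a time:
  s_1 = 1 + 1 + 0 + 1 = 3 ≡ 1 (mod 2).
  s_2 = 1 + 1 + 0 + 1 = 3 ≡ 1 (mod 2).
  s_3 = 1 + 1 + 1 + 1 = 4 ≡ 0 (mod 2).
s = (1, 1, 0)^T — this equals column 6 of H (binary 110), so error is at position 6.
Correct: flip bit 6 of r = 1111101 to get c = 1111111.


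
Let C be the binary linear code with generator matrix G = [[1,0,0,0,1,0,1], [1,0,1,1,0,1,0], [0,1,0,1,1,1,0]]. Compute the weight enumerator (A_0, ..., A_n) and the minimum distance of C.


Weight distribution: A_0 = 1, A_3 = 2, A_4 = 3, A_5 = 2. Minimum distance d = 3.

Enumerate all 2^3 = 8 messages m ∈ F_2^3.
For each, compute codeword c = mG in F_2^7, then tally its weight.
  m = 000 → c = 0000000, weight = 0.
  m = 100 → c = 1000101, weight = 3.
  m = 010 → c = 1011010, weight = 4.
  m = 110 → c = 0011111, weight = 5.
  m = 001 → c = 0101110, weight = 4.
  m = 101 → c = 1101011, weight = 5.
  m = 011 → c = 1110100, weight = 4.
  m = 111 → c = 0110001, weight = 3.
Tally weights:
  weight 0: 1 codewords.
  weight 3: 2 codewords.
  weight 4: 3 codewords.
  weight 5: 2 codewords.
Minimum distance d = smallest w > 0 with A_w > 0 = 3.
Sanity: Σ A_w = 8 = 2^3 = 8 ✓.
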